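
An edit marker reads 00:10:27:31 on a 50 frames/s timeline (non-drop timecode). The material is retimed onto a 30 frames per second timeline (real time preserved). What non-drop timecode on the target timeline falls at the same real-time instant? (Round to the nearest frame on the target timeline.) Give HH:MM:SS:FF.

00:10:27:19

Source frame index: (0×3600 + 10×60 + 27) × 50 + 31 = 31381.
Real time: 31381 / (50) = 31381/50 s.
Target frame: (31381/50) × (30) = 94143/5 ≈ 18828.600 → 18829.
At 30 labels/s: frame 18829 → 00:10:27:19.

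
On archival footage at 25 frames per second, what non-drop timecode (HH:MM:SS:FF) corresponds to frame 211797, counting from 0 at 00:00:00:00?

211797 ÷ 25 = 8471 full seconds, remainder 22 frames.
8471 s = 2 h 21 min 11 s.
Timecode: 02:21:11:22.

02:21:11:22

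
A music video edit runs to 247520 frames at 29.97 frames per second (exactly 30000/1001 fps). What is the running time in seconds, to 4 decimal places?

8258.9173 seconds

Running time = 247520 × 1001/30000 = 3097094/375 s ≈ 8258.9173 s.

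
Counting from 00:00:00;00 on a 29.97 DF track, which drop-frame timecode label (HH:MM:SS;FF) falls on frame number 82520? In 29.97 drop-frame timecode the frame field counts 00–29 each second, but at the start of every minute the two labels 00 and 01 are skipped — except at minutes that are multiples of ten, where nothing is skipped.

00:45:53;12

Ten DF minutes hold 17982 frames, so frame 82520 lies in block 4 (frames 71928–89909) with 10592 frames into that block.
The block's first minute is 1800 frames and the rest 1798 each; 10592 frames reaches minute 5, so 4 × 18 + 5 × 2 = 82 labels have been skipped so far.
Adding those back, label number 82520 + 82 = 82602 at 30 labels/s is 2753 s + 12 f = 0 h 45 min 53 s frame 12, i.e. 00:45:53;12.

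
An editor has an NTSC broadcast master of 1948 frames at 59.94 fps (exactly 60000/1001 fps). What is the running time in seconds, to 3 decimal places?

Running time = 1948 × 1001/60000 = 487487/15000 s ≈ 32.499 s.

32.499 seconds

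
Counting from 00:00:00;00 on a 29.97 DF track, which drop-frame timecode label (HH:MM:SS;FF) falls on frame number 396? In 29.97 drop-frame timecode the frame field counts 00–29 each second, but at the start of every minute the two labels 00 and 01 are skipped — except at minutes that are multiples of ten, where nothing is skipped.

Each 10-minute DF block holds 10 × 60 × 30 − 9 × 2 = 17982 frames. 396 ÷ 17982 → 0 full blocks, remainder 396.
Within the partial block the first minute is 1800 frames and each further minute 1798, so 0 further minute boundaries passed. Total skipped labels = 18 × 0 + 2 × 0 = 0.
Non-drop label index = 396 + 0 = 396; at 30 labels/s that is 00:00:13:06, i.e. DF 00:00:13;06.

00:00:13;06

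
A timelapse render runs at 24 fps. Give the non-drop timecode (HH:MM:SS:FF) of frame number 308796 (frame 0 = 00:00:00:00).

308796 ÷ 24 = 12866 full seconds, remainder 12 frames.
12866 s = 3 h 34 min 26 s.
Timecode: 03:34:26:12.

03:34:26:12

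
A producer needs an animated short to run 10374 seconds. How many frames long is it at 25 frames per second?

259350 frames

Frames = 10374 × 25 = 259350.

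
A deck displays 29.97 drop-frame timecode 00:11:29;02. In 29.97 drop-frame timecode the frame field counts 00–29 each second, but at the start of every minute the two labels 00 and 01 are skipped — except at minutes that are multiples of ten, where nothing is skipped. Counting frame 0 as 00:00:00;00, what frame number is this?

20652

Complete 10-minute blocks: 1, each 17982 frames → 17982.
Remaining 1 whole minute in the current block: 1800 + 0 × 1798 = 1800 frames.
Within the current minute: 29 × 30 + 2 − 2 = 870 (labels ;00/;01 skipped at this minute). Total = 17982 + 1800 + 870 = 20652.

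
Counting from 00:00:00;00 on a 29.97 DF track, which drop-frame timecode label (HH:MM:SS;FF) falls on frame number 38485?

Each 10-minute DF block holds 10 × 60 × 30 − 9 × 2 = 17982 frames. 38485 ÷ 17982 → 2 full blocks, remainder 2521.
Within the partial block the first minute is 1800 frames and each further minute 1798, so 1 further minute boundary passed. Total skipped labels = 18 × 2 + 2 × 1 = 38.
Non-drop label index = 38485 + 38 = 38523; at 30 labels/s that is 00:21:24:03, i.e. DF 00:21:24;03.

00:21:24;03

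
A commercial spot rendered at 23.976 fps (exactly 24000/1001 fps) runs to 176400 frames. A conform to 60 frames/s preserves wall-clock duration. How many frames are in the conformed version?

Target frames = source frames × (target rate / source rate) = 176400 × (60)/(24000/1001) = 176400 × 1001/400 = 441441.

441441 frames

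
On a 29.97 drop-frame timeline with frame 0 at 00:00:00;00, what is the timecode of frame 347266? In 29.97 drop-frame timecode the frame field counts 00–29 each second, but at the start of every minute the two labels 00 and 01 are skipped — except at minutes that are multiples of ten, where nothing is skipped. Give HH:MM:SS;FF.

Each 10-minute DF block holds 10 × 60 × 30 − 9 × 2 = 17982 frames. 347266 ÷ 17982 → 19 full blocks, remainder 5608.
Within the partial block the first minute is 1800 frames and each further minute 1798, so 3 further minute boundaries passed. Total skipped labels = 18 × 19 + 2 × 3 = 348.
Non-drop label index = 347266 + 348 = 347614; at 30 labels/s that is 03:13:07:04, i.e. DF 03:13:07;04.

03:13:07;04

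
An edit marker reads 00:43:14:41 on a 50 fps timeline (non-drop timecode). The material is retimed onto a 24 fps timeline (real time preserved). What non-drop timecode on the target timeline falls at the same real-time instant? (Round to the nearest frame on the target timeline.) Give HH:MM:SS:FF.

Source frame index: (0×3600 + 43×60 + 14) × 50 + 41 = 129741.
Real time: 129741 / (50) = 129741/50 s.
Target frame: (129741/50) × (24) = 1556892/25 ≈ 62275.680 → 62276.
At 24 labels/s: frame 62276 → 00:43:14:20.

00:43:14:20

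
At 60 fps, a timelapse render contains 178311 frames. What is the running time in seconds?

2971.85 seconds

Running time = 178311 / (60) = 2971.85 s.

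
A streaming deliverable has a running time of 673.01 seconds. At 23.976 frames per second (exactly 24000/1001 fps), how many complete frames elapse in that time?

Frames = 673.01 × 24000/1001 = 1242480/77 ≈ 16136.1039.
Complete frames: 16136.

16136 frames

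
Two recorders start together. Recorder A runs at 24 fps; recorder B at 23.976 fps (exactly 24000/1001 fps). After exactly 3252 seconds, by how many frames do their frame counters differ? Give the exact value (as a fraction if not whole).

78048/1001 frames

A emits 24 × 3252 = 78048 frames; B emits 24000/1001 × 3252 = 78048000/1001.
Difference = 78048/1001 frames (≈ 77.9700); B is behind A.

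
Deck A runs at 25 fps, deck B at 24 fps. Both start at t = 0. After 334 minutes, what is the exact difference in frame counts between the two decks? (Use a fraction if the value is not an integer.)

20040 frames

334 min = 20040 s.
A emits 25 × 20040 = 501000 frames; B emits 24 × 20040 = 480960.
Difference = 20040 frames; B is behind A.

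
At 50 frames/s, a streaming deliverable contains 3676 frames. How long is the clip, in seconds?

73.52 seconds

Running time = 3676 / (50) = 73.52 s.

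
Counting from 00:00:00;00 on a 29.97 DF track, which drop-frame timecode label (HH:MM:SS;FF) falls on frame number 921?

Each 10-minute DF block holds 10 × 60 × 30 − 9 × 2 = 17982 frames. 921 ÷ 17982 → 0 full blocks, remainder 921.
Within the partial block the first minute is 1800 frames and each further minute 1798, so 0 further minute boundaries passed. Total skipped labels = 18 × 0 + 2 × 0 = 0.
Non-drop label index = 921 + 0 = 921; at 30 labels/s that is 00:00:30:21, i.e. DF 00:00:30;21.

00:00:30;21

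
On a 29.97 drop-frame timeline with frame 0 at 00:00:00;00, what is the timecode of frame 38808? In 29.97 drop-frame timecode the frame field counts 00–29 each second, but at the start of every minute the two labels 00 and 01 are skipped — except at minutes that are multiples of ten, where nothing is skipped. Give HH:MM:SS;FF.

Each 10-minute DF block holds 10 × 60 × 30 − 9 × 2 = 17982 frames. 38808 ÷ 17982 → 2 full blocks, remainder 2844.
Within the partial block the first minute is 1800 frames and each further minute 1798, so 1 further minute boundary passed. Total skipped labels = 18 × 2 + 2 × 1 = 38.
Non-drop label index = 38808 + 38 = 38846; at 30 labels/s that is 00:21:34:26, i.e. DF 00:21:34;26.

00:21:34;26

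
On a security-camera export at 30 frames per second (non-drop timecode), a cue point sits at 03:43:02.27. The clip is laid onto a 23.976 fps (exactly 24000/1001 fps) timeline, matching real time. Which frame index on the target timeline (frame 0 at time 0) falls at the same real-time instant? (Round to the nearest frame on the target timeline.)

frame 320869

Source frame index: (3×3600 + 43×60 + 2) × 30 + 27 = 401487.
Real time: 401487 / (30) = 133829/10 s.
Target frame: (133829/10) × (24000/1001) = 321189600/1001 ≈ 320868.731 → 320869.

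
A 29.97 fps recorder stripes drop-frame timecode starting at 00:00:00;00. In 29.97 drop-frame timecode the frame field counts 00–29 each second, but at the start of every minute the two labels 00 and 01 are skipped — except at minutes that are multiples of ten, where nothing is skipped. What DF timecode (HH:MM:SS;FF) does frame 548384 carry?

05:04:57;22

Ten DF minutes hold 17982 frames, so frame 548384 lies in block 30 (frames 539460–557441) with 8924 frames into that block.
The block's first minute is 1800 frames and the rest 1798 each; 8924 frames reaches minute 4, so 30 × 18 + 4 × 2 = 548 labels have been skipped so far.
Adding those back, label number 548384 + 548 = 548932 at 30 labels/s is 18297 s + 22 f = 5 h 4 min 57 s frame 22, i.e. 05:04:57;22.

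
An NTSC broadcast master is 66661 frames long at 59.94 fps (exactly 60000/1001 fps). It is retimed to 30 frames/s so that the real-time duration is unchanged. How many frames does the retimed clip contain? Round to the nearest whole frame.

Frames at target rate = 66661 × (30) / (60000/1001) = 66727661/2000 ≈ 33363.830.
Nearest whole frame: 33364.

33364 frames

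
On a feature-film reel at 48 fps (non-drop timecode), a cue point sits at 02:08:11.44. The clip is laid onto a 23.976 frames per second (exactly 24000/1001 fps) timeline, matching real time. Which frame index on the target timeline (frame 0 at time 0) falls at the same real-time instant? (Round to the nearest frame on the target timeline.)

Source frame index: (2×3600 + 8×60 + 11) × 48 + 44 = 369212.
Real time: 369212 / (48) = 92303/12 s.
Target frame: (92303/12) × (24000/1001) = 184606000/1001 ≈ 184421.578 → 184422.

frame 184422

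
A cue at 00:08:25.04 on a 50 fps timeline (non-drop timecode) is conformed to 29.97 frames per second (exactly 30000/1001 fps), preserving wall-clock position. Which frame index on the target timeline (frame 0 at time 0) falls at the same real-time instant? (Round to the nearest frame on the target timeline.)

frame 15137

Source frame index: (0×3600 + 8×60 + 25) × 50 + 4 = 25254.
Real time: 25254 / (50) = 12627/25 s.
Target frame: (12627/25) × (30000/1001) = 15152400/1001 ≈ 15137.263 → 15137.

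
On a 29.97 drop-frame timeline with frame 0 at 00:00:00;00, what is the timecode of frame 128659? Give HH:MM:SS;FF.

01:11:32;27

Each 10-minute DF block holds 10 × 60 × 30 − 9 × 2 = 17982 frames. 128659 ÷ 17982 → 7 full blocks, remainder 2785.
Within the partial block the first minute is 1800 frames and each further minute 1798, so 1 further minute boundary passed. Total skipped labels = 18 × 7 + 2 × 1 = 128.
Non-drop label index = 128659 + 128 = 128787; at 30 labels/s that is 01:11:32:27, i.e. DF 01:11:32;27.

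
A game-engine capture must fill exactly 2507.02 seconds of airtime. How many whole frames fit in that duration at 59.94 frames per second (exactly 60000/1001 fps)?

Frames = 2507.02 × 60000/1001 = 150421200/1001 ≈ 150270.9291.
Complete frames: 150270.

150270 frames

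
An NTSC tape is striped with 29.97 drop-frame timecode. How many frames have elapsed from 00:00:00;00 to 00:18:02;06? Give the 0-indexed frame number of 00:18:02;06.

Complete 10-minute blocks: 1, each 17982 frames → 17982.
Remaining 8 whole minutes in the current block: 1800 + 7 × 1798 = 14386 frames.
Within the current minute: 2 × 30 + 6 − 2 = 64 (labels ;00/;01 skipped at this minute). Total = 17982 + 14386 + 64 = 32432.

32432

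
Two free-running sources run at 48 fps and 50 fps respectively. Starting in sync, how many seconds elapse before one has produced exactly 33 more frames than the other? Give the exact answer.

The gap grows by |50 − 48| = 2 frames per second.
Time for a 33-frame gap: 33 ÷ (2) = 16.5 s.

16.5 seconds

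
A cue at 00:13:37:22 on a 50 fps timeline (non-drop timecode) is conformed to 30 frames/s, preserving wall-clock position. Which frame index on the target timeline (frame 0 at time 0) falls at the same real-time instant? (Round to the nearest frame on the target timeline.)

Source frame index: (0×3600 + 13×60 + 37) × 50 + 22 = 40872.
Real time: 40872 / (50) = 20436/25 s.
Target frame: (20436/25) × (30) = 122616/5 ≈ 24523.200 → 24523.

frame 24523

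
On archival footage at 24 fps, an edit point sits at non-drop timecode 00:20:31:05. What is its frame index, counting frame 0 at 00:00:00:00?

frame 29549

Total seconds to the label: (0 × 3600 + 20 × 60 + 31) = 1231.
Frame index = 1231 × 24 + 5 = 29549.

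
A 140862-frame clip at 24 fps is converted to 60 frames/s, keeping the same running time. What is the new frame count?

352155 frames

Frames at target rate = 140862 × (60) / (24) = 352155.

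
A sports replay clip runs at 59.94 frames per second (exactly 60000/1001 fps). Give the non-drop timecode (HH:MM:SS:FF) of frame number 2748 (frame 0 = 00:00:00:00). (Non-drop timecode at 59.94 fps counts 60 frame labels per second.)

2748 ÷ 60 = 45 full seconds, remainder 48 frames.
45 s = 0 h 0 min 45 s.
Timecode: 00:00:45:48.

00:00:45:48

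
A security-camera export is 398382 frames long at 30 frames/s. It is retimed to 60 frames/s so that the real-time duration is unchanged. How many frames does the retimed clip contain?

796764 frames

Target frames = source frames × (target rate / source rate) = 398382 × (60)/(30) = 398382 × 2 = 796764.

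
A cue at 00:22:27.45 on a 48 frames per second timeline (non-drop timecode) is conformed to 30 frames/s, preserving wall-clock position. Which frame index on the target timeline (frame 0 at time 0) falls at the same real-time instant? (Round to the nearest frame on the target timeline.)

frame 40438

Source frame index: (0×3600 + 22×60 + 27) × 48 + 45 = 64701.
Real time: 64701 / (48) = 21567/16 s.
Target frame: (21567/16) × (30) = 323505/8 ≈ 40438.125 → 40438.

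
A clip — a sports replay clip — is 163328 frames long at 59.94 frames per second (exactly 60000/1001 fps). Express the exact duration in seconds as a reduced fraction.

5109104/1875 seconds

Running time = 163328 ÷ (60000/1001) = 163328 × 1001/60000 = 5109104/1875 s.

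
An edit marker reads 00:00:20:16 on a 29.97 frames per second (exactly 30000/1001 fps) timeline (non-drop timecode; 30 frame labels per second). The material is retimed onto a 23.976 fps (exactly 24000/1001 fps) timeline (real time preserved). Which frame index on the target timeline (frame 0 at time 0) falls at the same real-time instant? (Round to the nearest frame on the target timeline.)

Source frame index: (0×3600 + 0×60 + 20) × 30 + 16 = 616.
Real time: 616 / (30000/1001) = 77077/3750 s.
Target frame: (77077/3750) × (24000/1001) = 2464/5 ≈ 492.800 → 493.

frame 493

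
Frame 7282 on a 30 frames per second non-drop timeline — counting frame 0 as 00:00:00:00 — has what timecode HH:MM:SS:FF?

00:04:02:22

7282 ÷ 30 = 242 full seconds, remainder 22 frames.
242 s = 0 h 4 min 2 s.
Timecode: 00:04:02:22.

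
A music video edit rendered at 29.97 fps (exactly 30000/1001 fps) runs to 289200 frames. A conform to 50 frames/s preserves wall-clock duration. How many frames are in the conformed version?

Target frames = source frames × (target rate / source rate) = 289200 × (50)/(30000/1001) = 289200 × 1001/600 = 482482.

482482 frames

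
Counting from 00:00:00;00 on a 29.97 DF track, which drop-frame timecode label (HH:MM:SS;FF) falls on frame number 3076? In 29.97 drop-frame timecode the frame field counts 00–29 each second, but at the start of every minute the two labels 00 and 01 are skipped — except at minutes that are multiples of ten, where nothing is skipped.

00:01:42;18

Each 10-minute DF block holds 10 × 60 × 30 − 9 × 2 = 17982 frames. 3076 ÷ 17982 → 0 full blocks, remainder 3076.
Within the partial block the first minute is 1800 frames and each further minute 1798, so 1 further minute boundary passed. Total skipped labels = 18 × 0 + 2 × 1 = 2.
Non-drop label index = 3076 + 2 = 3078; at 30 labels/s that is 00:01:42:18, i.e. DF 00:01:42;18.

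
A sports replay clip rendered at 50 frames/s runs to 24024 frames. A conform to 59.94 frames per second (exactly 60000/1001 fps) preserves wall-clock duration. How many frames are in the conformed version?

28800 frames

Target frames = source frames × (target rate / source rate) = 24024 × (60000/1001)/(50) = 24024 × 1200/1001 = 28800.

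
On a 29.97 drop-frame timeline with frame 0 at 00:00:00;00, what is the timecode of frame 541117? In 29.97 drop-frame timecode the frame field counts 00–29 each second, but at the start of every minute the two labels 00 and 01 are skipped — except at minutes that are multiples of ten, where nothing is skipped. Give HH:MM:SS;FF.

Ten DF minutes hold 17982 frames, so frame 541117 lies in block 30 (frames 539460–557441) with 1657 frames into that block.
The block's first minute is 1800 frames and the rest 1798 each; 1657 frames reaches minute 0, so 30 × 18 + 0 × 2 = 540 labels have been skipped so far.
Adding those back, label number 541117 + 540 = 541657 at 30 labels/s is 18055 s + 7 f = 5 h 0 min 55 s frame 7, i.e. 05:00:55;07.

05:00:55;07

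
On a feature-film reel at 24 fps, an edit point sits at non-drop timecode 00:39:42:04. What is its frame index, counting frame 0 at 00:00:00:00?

Total seconds to the label: (0 × 3600 + 39 × 60 + 42) = 2382.
Frame index = 2382 × 24 + 4 = 57172.

frame 57172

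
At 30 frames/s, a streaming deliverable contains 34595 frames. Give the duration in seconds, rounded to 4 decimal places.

1153.1667 seconds

Running time = 34595 × 1/30 = 6919/6 s ≈ 1153.1667 s.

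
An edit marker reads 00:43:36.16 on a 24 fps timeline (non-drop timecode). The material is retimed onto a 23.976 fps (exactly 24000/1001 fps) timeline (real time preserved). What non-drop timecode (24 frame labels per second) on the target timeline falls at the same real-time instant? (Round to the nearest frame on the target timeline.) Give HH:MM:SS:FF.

00:43:34:01

Source frame index: (0×3600 + 43×60 + 36) × 24 + 16 = 62800.
Real time: 62800 / (24) = 7850/3 s.
Target frame: (7850/3) × (24000/1001) = 62800000/1001 ≈ 62737.263 → 62737.
At 24 labels/s: frame 62737 → 00:43:34:01.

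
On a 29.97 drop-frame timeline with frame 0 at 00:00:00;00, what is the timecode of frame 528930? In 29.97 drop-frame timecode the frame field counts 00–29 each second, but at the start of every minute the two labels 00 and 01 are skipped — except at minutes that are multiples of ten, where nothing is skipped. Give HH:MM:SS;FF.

04:54:08;20

Each 10-minute DF block holds 10 × 60 × 30 − 9 × 2 = 17982 frames. 528930 ÷ 17982 → 29 full blocks, remainder 7452.
Within the partial block the first minute is 1800 frames and each further minute 1798, so 4 further minute boundaries passed. Total skipped labels = 18 × 29 + 2 × 4 = 530.
Non-drop label index = 528930 + 530 = 529460; at 30 labels/s that is 04:54:08:20, i.e. DF 04:54:08;20.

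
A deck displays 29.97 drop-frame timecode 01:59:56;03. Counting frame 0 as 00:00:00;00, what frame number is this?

As if non-drop at 30 labels/s: (1 × 3600 + 59 × 60 + 56) × 30 + 3 = 215883.
Minute boundaries passed: 119; those not divisible by 10: 119 − 11 = 108; dropped labels = 2 × 108 = 216.
Actual frame index = 215883 − 216 = 215667.

215667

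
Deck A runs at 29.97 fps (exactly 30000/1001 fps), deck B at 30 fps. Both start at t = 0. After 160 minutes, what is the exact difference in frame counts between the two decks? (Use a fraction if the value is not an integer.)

160 min = 9600 s.
A emits 30000/1001 × 9600 = 288000000/1001 frames; B emits 30 × 9600 = 288000.
Difference = 288000/1001 frames (≈ 287.7123); B is ahead of A.

288000/1001 frames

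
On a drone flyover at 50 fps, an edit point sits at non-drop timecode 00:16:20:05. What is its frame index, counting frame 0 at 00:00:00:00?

Total seconds to the label: (0 × 3600 + 16 × 60 + 20) = 980.
Frame index = 980 × 50 + 5 = 49005.

49005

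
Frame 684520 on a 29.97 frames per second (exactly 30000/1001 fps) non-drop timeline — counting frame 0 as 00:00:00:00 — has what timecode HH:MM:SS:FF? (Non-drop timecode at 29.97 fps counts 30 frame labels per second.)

06:20:17:10

684520 ÷ 30 = 22817 full seconds, remainder 10 frames.
22817 s = 6 h 20 min 17 s.
Timecode: 06:20:17:10.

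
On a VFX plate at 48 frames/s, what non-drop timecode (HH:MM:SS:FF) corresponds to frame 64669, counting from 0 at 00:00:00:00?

64669 ÷ 48 = 1347 full seconds, remainder 13 frames.
1347 s = 0 h 22 min 27 s.
Timecode: 00:22:27:13.

00:22:27:13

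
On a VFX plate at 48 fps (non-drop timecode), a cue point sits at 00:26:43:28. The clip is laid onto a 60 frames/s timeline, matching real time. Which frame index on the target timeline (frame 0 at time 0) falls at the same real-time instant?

frame 96215

Source frame index: (0×3600 + 26×60 + 43) × 48 + 28 = 76972.
Real time: 76972 / (48) = 19243/12 s.
Target frame: (19243/12) × (60) = 96215.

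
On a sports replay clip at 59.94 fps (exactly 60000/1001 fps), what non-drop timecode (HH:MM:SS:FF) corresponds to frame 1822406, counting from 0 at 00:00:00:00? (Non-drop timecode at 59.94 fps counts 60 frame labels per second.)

08:26:13:26

1822406 ÷ 60 = 30373 full seconds, remainder 26 frames.
30373 s = 8 h 26 min 13 s.
Timecode: 08:26:13:26.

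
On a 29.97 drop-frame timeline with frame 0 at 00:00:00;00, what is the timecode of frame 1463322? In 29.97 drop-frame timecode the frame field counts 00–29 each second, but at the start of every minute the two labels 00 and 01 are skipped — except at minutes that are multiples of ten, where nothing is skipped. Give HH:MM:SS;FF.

13:33:46;06

Each 10-minute DF block holds 10 × 60 × 30 − 9 × 2 = 17982 frames. 1463322 ÷ 17982 → 81 full blocks, remainder 6780.
Within the partial block the first minute is 1800 frames and each further minute 1798, so 3 further minute boundaries passed. Total skipped labels = 18 × 81 + 2 × 3 = 1464.
Non-drop label index = 1463322 + 1464 = 1464786; at 30 labels/s that is 13:33:46:06, i.e. DF 13:33:46;06.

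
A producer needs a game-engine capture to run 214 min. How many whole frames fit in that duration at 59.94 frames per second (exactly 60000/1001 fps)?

769630 frames

214 min = 12840 s.
Frames = 12840 × 60000/1001 = 770400000/1001 ≈ 769630.3696.
Complete frames: 769630.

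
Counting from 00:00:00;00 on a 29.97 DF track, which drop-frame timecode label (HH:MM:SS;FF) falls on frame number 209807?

Ten DF minutes hold 17982 frames, so frame 209807 lies in block 11 (frames 197802–215783) with 12005 frames into that block.
The block's first minute is 1800 frames and the rest 1798 each; 12005 frames reaches minute 6, so 11 × 18 + 6 × 2 = 210 labels have been skipped so far.
Adding those back, label number 209807 + 210 = 210017 at 30 labels/s is 7000 s + 17 f = 1 h 56 min 40 s frame 17, i.e. 01:56:40;17.

01:56:40;17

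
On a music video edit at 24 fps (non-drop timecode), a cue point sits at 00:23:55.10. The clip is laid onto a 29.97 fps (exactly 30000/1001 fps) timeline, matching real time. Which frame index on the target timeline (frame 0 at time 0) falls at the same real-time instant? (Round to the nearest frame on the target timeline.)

frame 43019

Source frame index: (0×3600 + 23×60 + 55) × 24 + 10 = 34450.
Real time: 34450 / (24) = 17225/12 s.
Target frame: (17225/12) × (30000/1001) = 3312500/77 ≈ 43019.481 → 43019.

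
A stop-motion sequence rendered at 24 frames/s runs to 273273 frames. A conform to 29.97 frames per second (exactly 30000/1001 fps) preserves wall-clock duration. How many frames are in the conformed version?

Target frames = source frames × (target rate / source rate) = 273273 × (30000/1001)/(24) = 273273 × 1250/1001 = 341250.

341250 frames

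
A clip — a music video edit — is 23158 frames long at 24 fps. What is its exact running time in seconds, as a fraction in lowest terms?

Running time = 23158 ÷ (24) = 23158 × 1/24 = 11579/12 s.

11579/12 seconds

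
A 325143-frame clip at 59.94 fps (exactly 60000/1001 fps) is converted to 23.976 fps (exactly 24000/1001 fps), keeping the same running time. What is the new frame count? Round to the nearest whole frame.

Frames at target rate = 325143 × (24000/1001) / (60000/1001) = 650286/5 ≈ 130057.200.
Nearest whole frame: 130057.

130057 frames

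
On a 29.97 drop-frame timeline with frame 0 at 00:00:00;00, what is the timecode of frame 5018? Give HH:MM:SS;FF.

00:02:47;12

Each 10-minute DF block holds 10 × 60 × 30 − 9 × 2 = 17982 frames. 5018 ÷ 17982 → 0 full blocks, remainder 5018.
Within the partial block the first minute is 1800 frames and each further minute 1798, so 2 further minute boundaries passed. Total skipped labels = 18 × 0 + 2 × 2 = 4.
Non-drop label index = 5018 + 4 = 5022; at 30 labels/s that is 00:02:47:12, i.e. DF 00:02:47;12.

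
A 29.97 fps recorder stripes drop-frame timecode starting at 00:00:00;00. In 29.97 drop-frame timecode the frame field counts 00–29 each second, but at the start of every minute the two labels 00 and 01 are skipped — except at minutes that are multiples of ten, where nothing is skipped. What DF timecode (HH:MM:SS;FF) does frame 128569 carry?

Each 10-minute DF block holds 10 × 60 × 30 − 9 × 2 = 17982 frames. 128569 ÷ 17982 → 7 full blocks, remainder 2695.
Within the partial block the first minute is 1800 frames and each further minute 1798, so 1 further minute boundary passed. Total skipped labels = 18 × 7 + 2 × 1 = 128.
Non-drop label index = 128569 + 128 = 128697; at 30 labels/s that is 01:11:29:27, i.e. DF 01:11:29;27.

01:11:29;27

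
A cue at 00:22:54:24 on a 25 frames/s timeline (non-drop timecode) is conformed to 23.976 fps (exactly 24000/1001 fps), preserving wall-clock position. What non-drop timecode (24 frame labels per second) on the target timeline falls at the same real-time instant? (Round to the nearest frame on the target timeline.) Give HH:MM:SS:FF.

00:22:53:14

Source frame index: (0×3600 + 22×60 + 54) × 25 + 24 = 34374.
Real time: 34374 / (25) = 34374/25 s.
Target frame: (34374/25) × (24000/1001) = 32999040/1001 ≈ 32966.074 → 32966.
At 24 labels/s: frame 32966 → 00:22:53:14.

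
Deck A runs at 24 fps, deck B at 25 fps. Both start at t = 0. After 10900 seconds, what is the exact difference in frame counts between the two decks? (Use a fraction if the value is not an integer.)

A emits 24 × 10900 = 261600 frames; B emits 25 × 10900 = 272500.
Difference = 10900 frames; B is ahead of A.

10900 frames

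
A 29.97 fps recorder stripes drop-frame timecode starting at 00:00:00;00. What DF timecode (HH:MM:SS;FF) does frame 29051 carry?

00:16:09;11

Each 10-minute DF block holds 10 × 60 × 30 − 9 × 2 = 17982 frames. 29051 ÷ 17982 → 1 full block, remainder 11069.
Within the partial block the first minute is 1800 frames and each further minute 1798, so 6 further minute boundaries passed. Total skipped labels = 18 × 1 + 2 × 6 = 30.
Non-drop label index = 29051 + 30 = 29081; at 30 labels/s that is 00:16:09:11, i.e. DF 00:16:09;11.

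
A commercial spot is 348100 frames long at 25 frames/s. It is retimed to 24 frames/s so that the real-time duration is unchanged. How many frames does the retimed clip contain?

334176 frames

Target frames = source frames × (target rate / source rate) = 348100 × (24)/(25) = 348100 × 24/25 = 334176.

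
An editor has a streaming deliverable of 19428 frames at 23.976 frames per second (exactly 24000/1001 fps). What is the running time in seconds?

810.3095 seconds

Running time = 19428 / (24000/1001) = 810.3095 s.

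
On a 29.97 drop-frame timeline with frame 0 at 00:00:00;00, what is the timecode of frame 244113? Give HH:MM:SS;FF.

02:15:45;07

Ten DF minutes hold 17982 frames, so frame 244113 lies in block 13 (frames 233766–251747) with 10347 frames into that block.
The block's first minute is 1800 frames and the rest 1798 each; 10347 frames reaches minute 5, so 13 × 18 + 5 × 2 = 244 labels have been skipped so far.
Adding those back, label number 244113 + 244 = 244357 at 30 labels/s is 8145 s + 7 f = 2 h 15 min 45 s frame 7, i.e. 02:15:45;07.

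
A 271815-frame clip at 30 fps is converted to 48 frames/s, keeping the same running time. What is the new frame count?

Target frames = source frames × (target rate / source rate) = 271815 × (48)/(30) = 271815 × 8/5 = 434904.

434904 frames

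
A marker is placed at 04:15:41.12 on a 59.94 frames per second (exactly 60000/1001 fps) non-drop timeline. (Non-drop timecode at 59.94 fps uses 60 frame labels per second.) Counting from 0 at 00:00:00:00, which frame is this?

frame 920472

Total seconds to the label: (4 × 3600 + 15 × 60 + 41) = 15341.
Frame index = 15341 × 60 + 12 = 920472.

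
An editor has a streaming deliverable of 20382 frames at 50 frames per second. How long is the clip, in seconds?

Running time = 20382 / (50) = 407.64 s.

407.64 seconds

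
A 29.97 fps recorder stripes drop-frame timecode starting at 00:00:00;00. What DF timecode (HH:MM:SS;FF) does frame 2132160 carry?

Each 10-minute DF block holds 10 × 60 × 30 − 9 × 2 = 17982 frames. 2132160 ÷ 17982 → 118 full blocks, remainder 10284.
Within the partial block the first minute is 1800 frames and each further minute 1798, so 5 further minute boundaries passed. Total skipped labels = 18 × 118 + 2 × 5 = 2134.
Non-drop label index = 2132160 + 2134 = 2134294; at 30 labels/s that is 19:45:43:04, i.e. DF 19:45:43;04.

19:45:43;04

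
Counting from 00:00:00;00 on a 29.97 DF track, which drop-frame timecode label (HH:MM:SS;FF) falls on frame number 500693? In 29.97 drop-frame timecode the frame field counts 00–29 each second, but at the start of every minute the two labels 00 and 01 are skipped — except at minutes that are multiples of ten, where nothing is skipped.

04:38:26;15

Each 10-minute DF block holds 10 × 60 × 30 − 9 × 2 = 17982 frames. 500693 ÷ 17982 → 27 full blocks, remainder 15179.
Within the partial block the first minute is 1800 frames and each further minute 1798, so 8 further minute boundaries passed. Total skipped labels = 18 × 27 + 2 × 8 = 502.
Non-drop label index = 500693 + 502 = 501195; at 30 labels/s that is 04:38:26:15, i.e. DF 04:38:26;15.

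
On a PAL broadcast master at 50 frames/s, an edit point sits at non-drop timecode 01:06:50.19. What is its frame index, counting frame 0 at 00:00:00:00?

Total seconds to the label: (1 × 3600 + 6 × 60 + 50) = 4010.
Frame index = 4010 × 50 + 19 = 200519.

200519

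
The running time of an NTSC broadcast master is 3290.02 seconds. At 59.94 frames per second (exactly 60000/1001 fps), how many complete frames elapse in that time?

197203 frames

Frames = 3290.02 × 60000/1001 = 197401200/1001 ≈ 197203.9960.
Complete frames: 197203.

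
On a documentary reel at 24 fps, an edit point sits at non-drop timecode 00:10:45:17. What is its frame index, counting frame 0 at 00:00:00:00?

Total seconds to the label: (0 × 3600 + 10 × 60 + 45) = 645.
Frame index = 645 × 24 + 17 = 15497.

15497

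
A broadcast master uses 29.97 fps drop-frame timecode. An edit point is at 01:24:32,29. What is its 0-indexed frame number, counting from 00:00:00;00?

152037

Complete 10-minute blocks: 8, each 17982 frames → 143856.
Remaining 4 whole minutes in the current block: 1800 + 3 × 1798 = 7194 frames.
Within the current minute: 32 × 30 + 29 − 2 = 987 (labels ;00/;01 skipped at this minute). Total = 143856 + 7194 + 987 = 152037.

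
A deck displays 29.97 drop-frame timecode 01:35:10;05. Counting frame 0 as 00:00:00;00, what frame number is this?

171133

Complete 10-minute blocks: 9, each 17982 frames → 161838.
Remaining 5 whole minutes in the current block: 1800 + 4 × 1798 = 8992 frames.
Within the current minute: 10 × 30 + 5 − 2 = 303 (labels ;00/;01 skipped at this minute). Total = 161838 + 8992 + 303 = 171133.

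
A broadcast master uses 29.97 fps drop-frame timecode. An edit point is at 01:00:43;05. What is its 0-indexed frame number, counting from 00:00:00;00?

As if non-drop at 30 labels/s: (1 × 3600 + 0 × 60 + 43) × 30 + 5 = 109295.
Minute boundaries passed: 60; those not divisible by 10: 60 − 6 = 54; dropped labels = 2 × 54 = 108.
Actual frame index = 109295 − 108 = 109187.

109187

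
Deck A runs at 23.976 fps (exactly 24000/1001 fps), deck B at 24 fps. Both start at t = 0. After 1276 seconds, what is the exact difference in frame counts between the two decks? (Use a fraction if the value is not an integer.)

2784/91 frames

A emits 24000/1001 × 1276 = 2784000/91 frames; B emits 24 × 1276 = 30624.
Difference = 2784/91 frames (≈ 30.5934); B is ahead of A.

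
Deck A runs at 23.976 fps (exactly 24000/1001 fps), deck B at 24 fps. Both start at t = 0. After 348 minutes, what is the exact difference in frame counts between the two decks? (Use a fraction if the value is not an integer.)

501120/1001 frames

348 min = 20880 s.
A emits 24000/1001 × 20880 = 501120000/1001 frames; B emits 24 × 20880 = 501120.
Difference = 501120/1001 frames (≈ 500.6194); B is ahead of A.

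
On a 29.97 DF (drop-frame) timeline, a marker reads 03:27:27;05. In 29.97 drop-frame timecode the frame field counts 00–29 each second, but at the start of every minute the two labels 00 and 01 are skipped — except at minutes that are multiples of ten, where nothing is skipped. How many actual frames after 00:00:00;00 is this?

373041

Complete 10-minute blocks: 20, each 17982 frames → 359640.
Remaining 7 whole minutes in the current block: 1800 + 6 × 1798 = 12588 frames.
Within the current minute: 27 × 30 + 5 − 2 = 813 (labels ;00/;01 skipped at this minute). Total = 359640 + 12588 + 813 = 373041.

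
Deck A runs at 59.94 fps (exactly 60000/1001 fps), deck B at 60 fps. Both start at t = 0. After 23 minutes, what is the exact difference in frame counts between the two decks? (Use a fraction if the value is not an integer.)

23 min = 1380 s.
A emits 60000/1001 × 1380 = 82800000/1001 frames; B emits 60 × 1380 = 82800.
Difference = 82800/1001 frames (≈ 82.7173); B is ahead of A.

82800/1001 frames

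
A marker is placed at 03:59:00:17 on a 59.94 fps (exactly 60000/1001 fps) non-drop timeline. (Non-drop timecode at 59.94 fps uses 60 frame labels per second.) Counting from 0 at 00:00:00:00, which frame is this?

Total seconds to the label: (3 × 3600 + 59 × 60 + 0) = 14340.
Frame index = 14340 × 60 + 17 = 860417.

frame 860417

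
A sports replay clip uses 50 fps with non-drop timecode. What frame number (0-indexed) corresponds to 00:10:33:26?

31676

Total seconds to the label: (0 × 3600 + 10 × 60 + 33) = 633.
Frame index = 633 × 50 + 26 = 31676.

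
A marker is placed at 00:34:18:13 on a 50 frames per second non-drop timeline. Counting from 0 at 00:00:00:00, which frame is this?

Total seconds to the label: (0 × 3600 + 34 × 60 + 18) = 2058.
Frame index = 2058 × 50 + 13 = 102913.

102913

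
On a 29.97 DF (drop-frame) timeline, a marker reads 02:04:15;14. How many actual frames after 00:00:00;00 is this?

223440

Complete 10-minute blocks: 12, each 17982 frames → 215784.
Remaining 4 whole minutes in the current block: 1800 + 3 × 1798 = 7194 frames.
Within the current minute: 15 × 30 + 14 − 2 = 462 (labels ;00/;01 skipped at this minute). Total = 215784 + 7194 + 462 = 223440.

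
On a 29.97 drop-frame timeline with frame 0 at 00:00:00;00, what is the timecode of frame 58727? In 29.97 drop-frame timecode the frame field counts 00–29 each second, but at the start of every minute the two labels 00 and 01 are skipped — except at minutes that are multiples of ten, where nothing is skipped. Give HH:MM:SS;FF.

Each 10-minute DF block holds 10 × 60 × 30 − 9 × 2 = 17982 frames. 58727 ÷ 17982 → 3 full blocks, remainder 4781.
Within the partial block the first minute is 1800 frames and each further minute 1798, so 2 further minute boundaries passed. Total skipped labels = 18 × 3 + 2 × 2 = 58.
Non-drop label index = 58727 + 58 = 58785; at 30 labels/s that is 00:32:39:15, i.e. DF 00:32:39;15.

00:32:39;15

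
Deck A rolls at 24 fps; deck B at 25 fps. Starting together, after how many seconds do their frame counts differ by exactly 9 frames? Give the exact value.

The gap grows by |25 − 24| = 1 frame per second.
Time for a 9-frame gap: 9 ÷ (1) = 9 s.

9 seconds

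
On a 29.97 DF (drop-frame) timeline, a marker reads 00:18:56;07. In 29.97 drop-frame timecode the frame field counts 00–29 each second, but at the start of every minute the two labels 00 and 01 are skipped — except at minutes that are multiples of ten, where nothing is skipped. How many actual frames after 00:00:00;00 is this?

34053

As if non-drop at 30 labels/s: (0 × 3600 + 18 × 60 + 56) × 30 + 7 = 34087.
Minute boundaries passed: 18; those not divisible by 10: 18 − 1 = 17; dropped labels = 2 × 17 = 34.
Actual frame index = 34087 − 34 = 34053.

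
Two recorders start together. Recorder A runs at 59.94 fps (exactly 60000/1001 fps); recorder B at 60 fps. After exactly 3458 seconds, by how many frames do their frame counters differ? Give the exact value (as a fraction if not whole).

A emits 60000/1001 × 3458 = 2280000/11 frames; B emits 60 × 3458 = 207480.
Difference = 2280/11 frames (≈ 207.2727); B is ahead of A.

2280/11 frames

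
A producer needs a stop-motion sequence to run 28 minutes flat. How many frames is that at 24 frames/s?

40320 frames

28 min = 1680 s.
Frames = 1680 × 24 = 40320.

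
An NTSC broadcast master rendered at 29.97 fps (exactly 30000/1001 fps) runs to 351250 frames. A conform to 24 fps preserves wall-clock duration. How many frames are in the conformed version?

Target frames = source frames × (target rate / source rate) = 351250 × (24)/(30000/1001) = 351250 × 1001/1250 = 281281.

281281 frames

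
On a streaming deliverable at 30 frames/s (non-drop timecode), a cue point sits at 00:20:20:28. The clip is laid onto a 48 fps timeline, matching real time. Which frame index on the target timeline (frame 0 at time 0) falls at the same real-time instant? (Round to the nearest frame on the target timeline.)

frame 58605

Source frame index: (0×3600 + 20×60 + 20) × 30 + 28 = 36628.
Real time: 36628 / (30) = 18314/15 s.
Target frame: (18314/15) × (48) = 293024/5 ≈ 58604.800 → 58605.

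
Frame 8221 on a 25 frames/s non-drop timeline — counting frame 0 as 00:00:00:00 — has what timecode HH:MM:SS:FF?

8221 ÷ 25 = 328 full seconds, remainder 21 frames.
328 s = 0 h 5 min 28 s.
Timecode: 00:05:28:21.

00:05:28:21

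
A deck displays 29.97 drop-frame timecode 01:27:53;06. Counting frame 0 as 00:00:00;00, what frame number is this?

158038

As if non-drop at 30 labels/s: (1 × 3600 + 27 × 60 + 53) × 30 + 6 = 158196.
Minute boundaries passed: 87; those not divisible by 10: 87 − 8 = 79; dropped labels = 2 × 79 = 158.
Actual frame index = 158196 − 158 = 158038.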